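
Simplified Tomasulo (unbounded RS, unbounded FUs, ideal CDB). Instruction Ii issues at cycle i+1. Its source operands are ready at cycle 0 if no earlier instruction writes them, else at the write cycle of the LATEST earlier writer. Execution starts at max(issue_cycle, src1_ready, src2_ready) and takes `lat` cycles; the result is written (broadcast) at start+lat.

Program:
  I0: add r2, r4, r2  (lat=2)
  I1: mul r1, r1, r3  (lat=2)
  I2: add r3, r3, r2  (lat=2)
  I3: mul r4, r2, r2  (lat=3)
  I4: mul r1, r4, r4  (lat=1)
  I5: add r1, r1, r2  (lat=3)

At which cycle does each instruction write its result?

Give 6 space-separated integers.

I0 add r2: issue@1 deps=(None,None) exec_start@1 write@3
I1 mul r1: issue@2 deps=(None,None) exec_start@2 write@4
I2 add r3: issue@3 deps=(None,0) exec_start@3 write@5
I3 mul r4: issue@4 deps=(0,0) exec_start@4 write@7
I4 mul r1: issue@5 deps=(3,3) exec_start@7 write@8
I5 add r1: issue@6 deps=(4,0) exec_start@8 write@11

Answer: 3 4 5 7 8 11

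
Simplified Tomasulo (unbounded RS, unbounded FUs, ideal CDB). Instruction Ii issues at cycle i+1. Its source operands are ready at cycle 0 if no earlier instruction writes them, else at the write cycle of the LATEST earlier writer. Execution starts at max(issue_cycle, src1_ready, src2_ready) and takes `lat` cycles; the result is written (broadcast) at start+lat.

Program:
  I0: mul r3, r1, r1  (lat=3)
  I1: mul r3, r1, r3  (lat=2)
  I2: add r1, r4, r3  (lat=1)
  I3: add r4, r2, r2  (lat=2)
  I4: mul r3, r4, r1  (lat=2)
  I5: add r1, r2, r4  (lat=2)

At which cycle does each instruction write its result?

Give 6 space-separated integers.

Answer: 4 6 7 6 9 8

Derivation:
I0 mul r3: issue@1 deps=(None,None) exec_start@1 write@4
I1 mul r3: issue@2 deps=(None,0) exec_start@4 write@6
I2 add r1: issue@3 deps=(None,1) exec_start@6 write@7
I3 add r4: issue@4 deps=(None,None) exec_start@4 write@6
I4 mul r3: issue@5 deps=(3,2) exec_start@7 write@9
I5 add r1: issue@6 deps=(None,3) exec_start@6 write@8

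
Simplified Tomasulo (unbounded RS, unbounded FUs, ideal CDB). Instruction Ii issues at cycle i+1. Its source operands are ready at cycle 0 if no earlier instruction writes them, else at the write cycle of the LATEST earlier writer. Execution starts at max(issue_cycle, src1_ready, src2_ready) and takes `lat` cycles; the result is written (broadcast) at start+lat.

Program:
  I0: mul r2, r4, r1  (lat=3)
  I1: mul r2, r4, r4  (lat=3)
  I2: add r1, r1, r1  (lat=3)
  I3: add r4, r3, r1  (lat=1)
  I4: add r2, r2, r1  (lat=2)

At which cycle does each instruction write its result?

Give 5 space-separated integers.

Answer: 4 5 6 7 8

Derivation:
I0 mul r2: issue@1 deps=(None,None) exec_start@1 write@4
I1 mul r2: issue@2 deps=(None,None) exec_start@2 write@5
I2 add r1: issue@3 deps=(None,None) exec_start@3 write@6
I3 add r4: issue@4 deps=(None,2) exec_start@6 write@7
I4 add r2: issue@5 deps=(1,2) exec_start@6 write@8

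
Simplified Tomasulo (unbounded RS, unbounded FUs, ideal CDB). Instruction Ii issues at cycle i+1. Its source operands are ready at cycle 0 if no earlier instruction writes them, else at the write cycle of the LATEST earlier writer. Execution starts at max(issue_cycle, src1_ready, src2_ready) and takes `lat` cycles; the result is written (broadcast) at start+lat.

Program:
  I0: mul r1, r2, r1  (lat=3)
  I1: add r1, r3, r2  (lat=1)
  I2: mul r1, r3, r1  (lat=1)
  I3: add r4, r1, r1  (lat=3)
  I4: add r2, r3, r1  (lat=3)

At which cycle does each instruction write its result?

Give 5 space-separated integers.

Answer: 4 3 4 7 8

Derivation:
I0 mul r1: issue@1 deps=(None,None) exec_start@1 write@4
I1 add r1: issue@2 deps=(None,None) exec_start@2 write@3
I2 mul r1: issue@3 deps=(None,1) exec_start@3 write@4
I3 add r4: issue@4 deps=(2,2) exec_start@4 write@7
I4 add r2: issue@5 deps=(None,2) exec_start@5 write@8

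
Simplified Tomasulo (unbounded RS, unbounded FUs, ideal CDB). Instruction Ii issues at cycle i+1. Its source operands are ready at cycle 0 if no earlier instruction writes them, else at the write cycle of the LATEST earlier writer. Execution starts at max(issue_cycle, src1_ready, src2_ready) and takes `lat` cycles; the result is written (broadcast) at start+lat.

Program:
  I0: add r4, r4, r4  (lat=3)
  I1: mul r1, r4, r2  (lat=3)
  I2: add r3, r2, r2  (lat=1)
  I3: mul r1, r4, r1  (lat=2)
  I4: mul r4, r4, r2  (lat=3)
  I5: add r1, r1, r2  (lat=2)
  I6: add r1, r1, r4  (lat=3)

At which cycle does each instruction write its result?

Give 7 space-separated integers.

I0 add r4: issue@1 deps=(None,None) exec_start@1 write@4
I1 mul r1: issue@2 deps=(0,None) exec_start@4 write@7
I2 add r3: issue@3 deps=(None,None) exec_start@3 write@4
I3 mul r1: issue@4 deps=(0,1) exec_start@7 write@9
I4 mul r4: issue@5 deps=(0,None) exec_start@5 write@8
I5 add r1: issue@6 deps=(3,None) exec_start@9 write@11
I6 add r1: issue@7 deps=(5,4) exec_start@11 write@14

Answer: 4 7 4 9 8 11 14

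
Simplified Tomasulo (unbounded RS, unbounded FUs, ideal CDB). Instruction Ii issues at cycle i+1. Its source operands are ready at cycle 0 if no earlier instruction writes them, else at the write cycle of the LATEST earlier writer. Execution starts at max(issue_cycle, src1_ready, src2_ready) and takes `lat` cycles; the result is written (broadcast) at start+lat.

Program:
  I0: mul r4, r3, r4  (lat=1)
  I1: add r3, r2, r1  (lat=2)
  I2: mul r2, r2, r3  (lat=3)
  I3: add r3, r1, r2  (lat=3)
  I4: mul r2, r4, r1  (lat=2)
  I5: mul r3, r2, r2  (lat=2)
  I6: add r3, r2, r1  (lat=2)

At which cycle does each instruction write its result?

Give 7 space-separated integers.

I0 mul r4: issue@1 deps=(None,None) exec_start@1 write@2
I1 add r3: issue@2 deps=(None,None) exec_start@2 write@4
I2 mul r2: issue@3 deps=(None,1) exec_start@4 write@7
I3 add r3: issue@4 deps=(None,2) exec_start@7 write@10
I4 mul r2: issue@5 deps=(0,None) exec_start@5 write@7
I5 mul r3: issue@6 deps=(4,4) exec_start@7 write@9
I6 add r3: issue@7 deps=(4,None) exec_start@7 write@9

Answer: 2 4 7 10 7 9 9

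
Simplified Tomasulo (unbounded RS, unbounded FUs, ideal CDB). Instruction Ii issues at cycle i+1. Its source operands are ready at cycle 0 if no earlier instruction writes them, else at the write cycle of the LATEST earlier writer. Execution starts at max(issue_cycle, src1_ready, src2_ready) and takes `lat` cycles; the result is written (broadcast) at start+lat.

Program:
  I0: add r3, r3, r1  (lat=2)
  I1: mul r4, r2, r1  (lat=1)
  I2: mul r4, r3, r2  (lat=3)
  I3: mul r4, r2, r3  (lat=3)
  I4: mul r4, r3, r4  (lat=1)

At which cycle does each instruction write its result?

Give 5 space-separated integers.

I0 add r3: issue@1 deps=(None,None) exec_start@1 write@3
I1 mul r4: issue@2 deps=(None,None) exec_start@2 write@3
I2 mul r4: issue@3 deps=(0,None) exec_start@3 write@6
I3 mul r4: issue@4 deps=(None,0) exec_start@4 write@7
I4 mul r4: issue@5 deps=(0,3) exec_start@7 write@8

Answer: 3 3 6 7 8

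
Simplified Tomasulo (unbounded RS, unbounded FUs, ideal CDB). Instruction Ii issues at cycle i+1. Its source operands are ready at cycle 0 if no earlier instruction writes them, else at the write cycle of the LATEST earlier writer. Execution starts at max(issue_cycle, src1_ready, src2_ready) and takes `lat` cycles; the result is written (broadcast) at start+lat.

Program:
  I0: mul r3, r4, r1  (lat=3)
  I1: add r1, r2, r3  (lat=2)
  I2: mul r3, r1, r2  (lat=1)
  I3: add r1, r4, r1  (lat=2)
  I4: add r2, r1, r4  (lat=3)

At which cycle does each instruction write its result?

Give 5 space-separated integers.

I0 mul r3: issue@1 deps=(None,None) exec_start@1 write@4
I1 add r1: issue@2 deps=(None,0) exec_start@4 write@6
I2 mul r3: issue@3 deps=(1,None) exec_start@6 write@7
I3 add r1: issue@4 deps=(None,1) exec_start@6 write@8
I4 add r2: issue@5 deps=(3,None) exec_start@8 write@11

Answer: 4 6 7 8 11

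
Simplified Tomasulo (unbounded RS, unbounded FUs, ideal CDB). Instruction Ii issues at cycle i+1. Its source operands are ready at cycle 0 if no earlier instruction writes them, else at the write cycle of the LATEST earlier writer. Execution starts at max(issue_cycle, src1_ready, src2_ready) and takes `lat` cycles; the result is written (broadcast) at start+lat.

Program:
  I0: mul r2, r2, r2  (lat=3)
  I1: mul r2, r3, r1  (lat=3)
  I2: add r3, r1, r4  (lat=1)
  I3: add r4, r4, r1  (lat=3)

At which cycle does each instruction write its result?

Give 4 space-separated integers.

I0 mul r2: issue@1 deps=(None,None) exec_start@1 write@4
I1 mul r2: issue@2 deps=(None,None) exec_start@2 write@5
I2 add r3: issue@3 deps=(None,None) exec_start@3 write@4
I3 add r4: issue@4 deps=(None,None) exec_start@4 write@7

Answer: 4 5 4 7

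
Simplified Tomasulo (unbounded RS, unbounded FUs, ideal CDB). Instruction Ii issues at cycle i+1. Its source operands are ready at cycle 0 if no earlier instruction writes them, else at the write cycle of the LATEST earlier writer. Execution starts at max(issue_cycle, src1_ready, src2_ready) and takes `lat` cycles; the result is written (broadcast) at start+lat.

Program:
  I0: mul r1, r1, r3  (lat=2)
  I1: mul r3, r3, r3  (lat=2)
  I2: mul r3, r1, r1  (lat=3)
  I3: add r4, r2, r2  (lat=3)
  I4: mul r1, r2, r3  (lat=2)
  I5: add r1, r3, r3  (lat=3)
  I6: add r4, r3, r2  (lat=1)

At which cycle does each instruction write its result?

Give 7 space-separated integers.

I0 mul r1: issue@1 deps=(None,None) exec_start@1 write@3
I1 mul r3: issue@2 deps=(None,None) exec_start@2 write@4
I2 mul r3: issue@3 deps=(0,0) exec_start@3 write@6
I3 add r4: issue@4 deps=(None,None) exec_start@4 write@7
I4 mul r1: issue@5 deps=(None,2) exec_start@6 write@8
I5 add r1: issue@6 deps=(2,2) exec_start@6 write@9
I6 add r4: issue@7 deps=(2,None) exec_start@7 write@8

Answer: 3 4 6 7 8 9 8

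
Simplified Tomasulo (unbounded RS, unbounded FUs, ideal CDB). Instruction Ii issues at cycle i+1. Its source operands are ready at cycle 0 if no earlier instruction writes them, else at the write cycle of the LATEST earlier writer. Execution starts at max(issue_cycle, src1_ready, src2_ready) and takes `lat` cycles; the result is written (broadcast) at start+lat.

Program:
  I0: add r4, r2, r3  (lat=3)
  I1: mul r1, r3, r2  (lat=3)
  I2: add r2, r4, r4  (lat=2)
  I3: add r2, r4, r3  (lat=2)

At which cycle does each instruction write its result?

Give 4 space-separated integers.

Answer: 4 5 6 6

Derivation:
I0 add r4: issue@1 deps=(None,None) exec_start@1 write@4
I1 mul r1: issue@2 deps=(None,None) exec_start@2 write@5
I2 add r2: issue@3 deps=(0,0) exec_start@4 write@6
I3 add r2: issue@4 deps=(0,None) exec_start@4 write@6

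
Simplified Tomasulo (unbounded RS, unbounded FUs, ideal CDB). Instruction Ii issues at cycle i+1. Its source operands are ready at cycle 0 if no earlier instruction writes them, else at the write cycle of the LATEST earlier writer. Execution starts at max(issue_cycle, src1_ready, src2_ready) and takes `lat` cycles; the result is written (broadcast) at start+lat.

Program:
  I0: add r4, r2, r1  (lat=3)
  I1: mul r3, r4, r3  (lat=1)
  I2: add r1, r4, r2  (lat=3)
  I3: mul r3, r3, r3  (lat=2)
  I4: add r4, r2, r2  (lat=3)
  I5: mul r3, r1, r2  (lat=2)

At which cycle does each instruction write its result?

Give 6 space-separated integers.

Answer: 4 5 7 7 8 9

Derivation:
I0 add r4: issue@1 deps=(None,None) exec_start@1 write@4
I1 mul r3: issue@2 deps=(0,None) exec_start@4 write@5
I2 add r1: issue@3 deps=(0,None) exec_start@4 write@7
I3 mul r3: issue@4 deps=(1,1) exec_start@5 write@7
I4 add r4: issue@5 deps=(None,None) exec_start@5 write@8
I5 mul r3: issue@6 deps=(2,None) exec_start@7 write@9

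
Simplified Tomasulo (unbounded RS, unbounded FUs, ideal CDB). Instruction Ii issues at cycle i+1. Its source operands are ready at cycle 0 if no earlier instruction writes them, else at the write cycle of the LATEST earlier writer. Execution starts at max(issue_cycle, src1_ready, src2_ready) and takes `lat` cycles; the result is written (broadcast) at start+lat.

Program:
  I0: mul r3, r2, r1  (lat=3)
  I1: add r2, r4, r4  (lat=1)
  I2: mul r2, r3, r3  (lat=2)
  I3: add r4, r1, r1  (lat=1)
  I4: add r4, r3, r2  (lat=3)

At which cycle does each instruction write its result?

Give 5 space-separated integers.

Answer: 4 3 6 5 9

Derivation:
I0 mul r3: issue@1 deps=(None,None) exec_start@1 write@4
I1 add r2: issue@2 deps=(None,None) exec_start@2 write@3
I2 mul r2: issue@3 deps=(0,0) exec_start@4 write@6
I3 add r4: issue@4 deps=(None,None) exec_start@4 write@5
I4 add r4: issue@5 deps=(0,2) exec_start@6 write@9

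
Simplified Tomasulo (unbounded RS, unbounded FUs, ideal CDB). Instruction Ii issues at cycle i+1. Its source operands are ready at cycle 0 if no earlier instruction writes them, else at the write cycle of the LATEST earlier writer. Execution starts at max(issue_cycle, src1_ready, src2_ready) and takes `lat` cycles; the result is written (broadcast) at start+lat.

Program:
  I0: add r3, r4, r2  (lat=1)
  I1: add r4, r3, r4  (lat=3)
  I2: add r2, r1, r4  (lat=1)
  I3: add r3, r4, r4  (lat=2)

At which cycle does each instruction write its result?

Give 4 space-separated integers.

Answer: 2 5 6 7

Derivation:
I0 add r3: issue@1 deps=(None,None) exec_start@1 write@2
I1 add r4: issue@2 deps=(0,None) exec_start@2 write@5
I2 add r2: issue@3 deps=(None,1) exec_start@5 write@6
I3 add r3: issue@4 deps=(1,1) exec_start@5 write@7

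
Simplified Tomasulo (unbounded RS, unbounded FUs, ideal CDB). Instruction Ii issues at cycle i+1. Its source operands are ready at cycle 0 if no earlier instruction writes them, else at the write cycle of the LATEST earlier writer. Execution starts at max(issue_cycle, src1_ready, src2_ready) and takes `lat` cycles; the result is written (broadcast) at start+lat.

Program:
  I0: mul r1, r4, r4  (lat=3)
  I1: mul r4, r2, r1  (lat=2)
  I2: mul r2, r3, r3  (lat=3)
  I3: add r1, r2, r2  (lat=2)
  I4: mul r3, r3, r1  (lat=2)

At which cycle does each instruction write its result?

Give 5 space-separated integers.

I0 mul r1: issue@1 deps=(None,None) exec_start@1 write@4
I1 mul r4: issue@2 deps=(None,0) exec_start@4 write@6
I2 mul r2: issue@3 deps=(None,None) exec_start@3 write@6
I3 add r1: issue@4 deps=(2,2) exec_start@6 write@8
I4 mul r3: issue@5 deps=(None,3) exec_start@8 write@10

Answer: 4 6 6 8 10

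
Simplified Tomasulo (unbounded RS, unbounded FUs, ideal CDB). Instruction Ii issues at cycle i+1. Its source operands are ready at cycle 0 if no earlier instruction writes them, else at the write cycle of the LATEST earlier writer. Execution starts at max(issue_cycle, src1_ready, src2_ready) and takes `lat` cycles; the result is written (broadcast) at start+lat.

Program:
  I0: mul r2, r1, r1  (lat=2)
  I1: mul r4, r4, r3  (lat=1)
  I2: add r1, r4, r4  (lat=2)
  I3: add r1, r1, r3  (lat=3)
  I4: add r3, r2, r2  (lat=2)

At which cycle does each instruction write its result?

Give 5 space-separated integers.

I0 mul r2: issue@1 deps=(None,None) exec_start@1 write@3
I1 mul r4: issue@2 deps=(None,None) exec_start@2 write@3
I2 add r1: issue@3 deps=(1,1) exec_start@3 write@5
I3 add r1: issue@4 deps=(2,None) exec_start@5 write@8
I4 add r3: issue@5 deps=(0,0) exec_start@5 write@7

Answer: 3 3 5 8 7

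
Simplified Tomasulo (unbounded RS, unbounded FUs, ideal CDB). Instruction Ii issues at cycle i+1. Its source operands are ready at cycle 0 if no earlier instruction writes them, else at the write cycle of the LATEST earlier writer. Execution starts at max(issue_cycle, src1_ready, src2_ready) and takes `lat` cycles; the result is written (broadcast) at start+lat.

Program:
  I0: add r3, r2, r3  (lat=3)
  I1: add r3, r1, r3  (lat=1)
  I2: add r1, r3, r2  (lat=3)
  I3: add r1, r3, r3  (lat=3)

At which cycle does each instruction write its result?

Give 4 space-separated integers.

I0 add r3: issue@1 deps=(None,None) exec_start@1 write@4
I1 add r3: issue@2 deps=(None,0) exec_start@4 write@5
I2 add r1: issue@3 deps=(1,None) exec_start@5 write@8
I3 add r1: issue@4 deps=(1,1) exec_start@5 write@8

Answer: 4 5 8 8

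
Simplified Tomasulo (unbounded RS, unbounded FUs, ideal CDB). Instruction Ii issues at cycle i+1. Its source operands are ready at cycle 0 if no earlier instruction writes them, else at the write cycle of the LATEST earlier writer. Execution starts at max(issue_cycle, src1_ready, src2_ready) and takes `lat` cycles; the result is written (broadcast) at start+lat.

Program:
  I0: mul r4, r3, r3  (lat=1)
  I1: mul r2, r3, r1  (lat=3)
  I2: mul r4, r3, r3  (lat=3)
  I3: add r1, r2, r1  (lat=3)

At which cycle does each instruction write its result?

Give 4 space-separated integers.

Answer: 2 5 6 8

Derivation:
I0 mul r4: issue@1 deps=(None,None) exec_start@1 write@2
I1 mul r2: issue@2 deps=(None,None) exec_start@2 write@5
I2 mul r4: issue@3 deps=(None,None) exec_start@3 write@6
I3 add r1: issue@4 deps=(1,None) exec_start@5 write@8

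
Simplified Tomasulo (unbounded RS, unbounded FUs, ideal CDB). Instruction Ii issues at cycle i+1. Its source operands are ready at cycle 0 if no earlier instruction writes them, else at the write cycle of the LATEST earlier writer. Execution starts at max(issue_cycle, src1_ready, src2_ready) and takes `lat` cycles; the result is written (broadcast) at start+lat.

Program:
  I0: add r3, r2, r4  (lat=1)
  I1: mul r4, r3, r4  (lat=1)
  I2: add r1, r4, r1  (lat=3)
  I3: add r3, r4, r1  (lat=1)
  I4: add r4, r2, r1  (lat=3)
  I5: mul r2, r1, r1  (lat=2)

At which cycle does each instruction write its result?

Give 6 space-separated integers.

Answer: 2 3 6 7 9 8

Derivation:
I0 add r3: issue@1 deps=(None,None) exec_start@1 write@2
I1 mul r4: issue@2 deps=(0,None) exec_start@2 write@3
I2 add r1: issue@3 deps=(1,None) exec_start@3 write@6
I3 add r3: issue@4 deps=(1,2) exec_start@6 write@7
I4 add r4: issue@5 deps=(None,2) exec_start@6 write@9
I5 mul r2: issue@6 deps=(2,2) exec_start@6 write@8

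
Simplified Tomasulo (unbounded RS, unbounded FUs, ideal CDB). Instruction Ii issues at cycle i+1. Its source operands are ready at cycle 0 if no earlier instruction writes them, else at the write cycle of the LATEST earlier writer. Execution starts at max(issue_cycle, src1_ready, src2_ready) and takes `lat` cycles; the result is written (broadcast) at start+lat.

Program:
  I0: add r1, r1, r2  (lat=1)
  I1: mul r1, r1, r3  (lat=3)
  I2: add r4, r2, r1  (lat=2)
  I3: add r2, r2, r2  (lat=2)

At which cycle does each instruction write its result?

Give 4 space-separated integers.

Answer: 2 5 7 6

Derivation:
I0 add r1: issue@1 deps=(None,None) exec_start@1 write@2
I1 mul r1: issue@2 deps=(0,None) exec_start@2 write@5
I2 add r4: issue@3 deps=(None,1) exec_start@5 write@7
I3 add r2: issue@4 deps=(None,None) exec_start@4 write@6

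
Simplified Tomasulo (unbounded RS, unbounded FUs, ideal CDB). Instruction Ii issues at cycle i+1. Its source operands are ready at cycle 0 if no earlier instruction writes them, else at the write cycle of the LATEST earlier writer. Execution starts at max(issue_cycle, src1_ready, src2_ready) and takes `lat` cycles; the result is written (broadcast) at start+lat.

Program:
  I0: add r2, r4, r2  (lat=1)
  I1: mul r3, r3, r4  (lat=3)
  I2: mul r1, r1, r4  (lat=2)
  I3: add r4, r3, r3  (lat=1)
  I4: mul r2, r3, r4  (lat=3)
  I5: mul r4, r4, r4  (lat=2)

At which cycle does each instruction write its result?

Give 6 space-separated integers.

Answer: 2 5 5 6 9 8

Derivation:
I0 add r2: issue@1 deps=(None,None) exec_start@1 write@2
I1 mul r3: issue@2 deps=(None,None) exec_start@2 write@5
I2 mul r1: issue@3 deps=(None,None) exec_start@3 write@5
I3 add r4: issue@4 deps=(1,1) exec_start@5 write@6
I4 mul r2: issue@5 deps=(1,3) exec_start@6 write@9
I5 mul r4: issue@6 deps=(3,3) exec_start@6 write@8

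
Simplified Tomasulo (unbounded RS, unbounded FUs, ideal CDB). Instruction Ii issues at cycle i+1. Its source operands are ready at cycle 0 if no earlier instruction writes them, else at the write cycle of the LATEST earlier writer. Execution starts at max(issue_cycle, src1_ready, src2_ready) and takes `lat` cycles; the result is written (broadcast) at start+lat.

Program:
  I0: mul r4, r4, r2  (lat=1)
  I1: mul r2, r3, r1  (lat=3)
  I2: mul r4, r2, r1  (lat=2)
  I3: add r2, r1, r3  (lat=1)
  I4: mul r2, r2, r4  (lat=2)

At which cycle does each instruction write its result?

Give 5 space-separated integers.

Answer: 2 5 7 5 9

Derivation:
I0 mul r4: issue@1 deps=(None,None) exec_start@1 write@2
I1 mul r2: issue@2 deps=(None,None) exec_start@2 write@5
I2 mul r4: issue@3 deps=(1,None) exec_start@5 write@7
I3 add r2: issue@4 deps=(None,None) exec_start@4 write@5
I4 mul r2: issue@5 deps=(3,2) exec_start@7 write@9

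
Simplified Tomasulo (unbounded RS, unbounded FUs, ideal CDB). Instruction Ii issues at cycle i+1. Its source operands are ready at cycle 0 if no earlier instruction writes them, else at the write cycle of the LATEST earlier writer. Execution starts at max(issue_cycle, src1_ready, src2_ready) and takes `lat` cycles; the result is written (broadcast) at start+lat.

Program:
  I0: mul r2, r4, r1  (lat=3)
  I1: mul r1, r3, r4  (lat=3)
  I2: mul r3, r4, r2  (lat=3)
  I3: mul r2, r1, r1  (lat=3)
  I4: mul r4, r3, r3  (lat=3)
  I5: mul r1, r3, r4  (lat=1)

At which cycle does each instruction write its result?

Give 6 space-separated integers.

I0 mul r2: issue@1 deps=(None,None) exec_start@1 write@4
I1 mul r1: issue@2 deps=(None,None) exec_start@2 write@5
I2 mul r3: issue@3 deps=(None,0) exec_start@4 write@7
I3 mul r2: issue@4 deps=(1,1) exec_start@5 write@8
I4 mul r4: issue@5 deps=(2,2) exec_start@7 write@10
I5 mul r1: issue@6 deps=(2,4) exec_start@10 write@11

Answer: 4 5 7 8 10 11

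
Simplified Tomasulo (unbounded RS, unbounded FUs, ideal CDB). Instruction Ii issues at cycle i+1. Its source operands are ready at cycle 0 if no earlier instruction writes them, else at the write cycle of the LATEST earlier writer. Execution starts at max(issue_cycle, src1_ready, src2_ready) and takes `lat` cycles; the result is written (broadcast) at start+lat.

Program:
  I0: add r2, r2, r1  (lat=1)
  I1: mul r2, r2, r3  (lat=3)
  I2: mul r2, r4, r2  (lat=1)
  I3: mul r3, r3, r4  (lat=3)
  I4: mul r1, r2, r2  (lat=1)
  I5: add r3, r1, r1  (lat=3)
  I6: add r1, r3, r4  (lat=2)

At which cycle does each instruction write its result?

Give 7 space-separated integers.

Answer: 2 5 6 7 7 10 12

Derivation:
I0 add r2: issue@1 deps=(None,None) exec_start@1 write@2
I1 mul r2: issue@2 deps=(0,None) exec_start@2 write@5
I2 mul r2: issue@3 deps=(None,1) exec_start@5 write@6
I3 mul r3: issue@4 deps=(None,None) exec_start@4 write@7
I4 mul r1: issue@5 deps=(2,2) exec_start@6 write@7
I5 add r3: issue@6 deps=(4,4) exec_start@7 write@10
I6 add r1: issue@7 deps=(5,None) exec_start@10 write@12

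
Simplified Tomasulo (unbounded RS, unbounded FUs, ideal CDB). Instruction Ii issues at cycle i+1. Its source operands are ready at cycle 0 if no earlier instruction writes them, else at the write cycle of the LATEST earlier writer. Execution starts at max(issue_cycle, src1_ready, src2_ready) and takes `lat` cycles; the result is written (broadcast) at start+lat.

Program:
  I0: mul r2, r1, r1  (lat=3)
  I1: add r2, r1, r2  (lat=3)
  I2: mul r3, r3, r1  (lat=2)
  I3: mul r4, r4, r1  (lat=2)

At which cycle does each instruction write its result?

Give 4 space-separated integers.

I0 mul r2: issue@1 deps=(None,None) exec_start@1 write@4
I1 add r2: issue@2 deps=(None,0) exec_start@4 write@7
I2 mul r3: issue@3 deps=(None,None) exec_start@3 write@5
I3 mul r4: issue@4 deps=(None,None) exec_start@4 write@6

Answer: 4 7 5 6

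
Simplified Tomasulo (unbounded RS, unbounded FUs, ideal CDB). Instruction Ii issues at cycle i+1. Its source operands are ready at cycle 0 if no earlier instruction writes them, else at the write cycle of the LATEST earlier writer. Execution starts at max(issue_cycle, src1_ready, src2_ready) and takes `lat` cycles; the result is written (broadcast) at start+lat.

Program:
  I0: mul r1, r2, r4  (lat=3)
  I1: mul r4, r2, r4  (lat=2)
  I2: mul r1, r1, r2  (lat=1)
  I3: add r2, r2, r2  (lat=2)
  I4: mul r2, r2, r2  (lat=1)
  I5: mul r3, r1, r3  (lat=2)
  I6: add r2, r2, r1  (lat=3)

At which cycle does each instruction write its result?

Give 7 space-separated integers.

Answer: 4 4 5 6 7 8 10

Derivation:
I0 mul r1: issue@1 deps=(None,None) exec_start@1 write@4
I1 mul r4: issue@2 deps=(None,None) exec_start@2 write@4
I2 mul r1: issue@3 deps=(0,None) exec_start@4 write@5
I3 add r2: issue@4 deps=(None,None) exec_start@4 write@6
I4 mul r2: issue@5 deps=(3,3) exec_start@6 write@7
I5 mul r3: issue@6 deps=(2,None) exec_start@6 write@8
I6 add r2: issue@7 deps=(4,2) exec_start@7 write@10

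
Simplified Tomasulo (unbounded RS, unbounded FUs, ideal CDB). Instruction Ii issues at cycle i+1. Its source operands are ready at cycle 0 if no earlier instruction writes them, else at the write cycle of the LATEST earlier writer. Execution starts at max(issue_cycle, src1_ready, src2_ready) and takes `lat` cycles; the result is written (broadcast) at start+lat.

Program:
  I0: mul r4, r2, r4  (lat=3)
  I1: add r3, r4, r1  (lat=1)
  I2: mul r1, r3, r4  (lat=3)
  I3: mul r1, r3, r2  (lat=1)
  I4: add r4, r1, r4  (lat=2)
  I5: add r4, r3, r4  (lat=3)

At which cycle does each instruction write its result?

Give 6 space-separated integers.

I0 mul r4: issue@1 deps=(None,None) exec_start@1 write@4
I1 add r3: issue@2 deps=(0,None) exec_start@4 write@5
I2 mul r1: issue@3 deps=(1,0) exec_start@5 write@8
I3 mul r1: issue@4 deps=(1,None) exec_start@5 write@6
I4 add r4: issue@5 deps=(3,0) exec_start@6 write@8
I5 add r4: issue@6 deps=(1,4) exec_start@8 write@11

Answer: 4 5 8 6 8 11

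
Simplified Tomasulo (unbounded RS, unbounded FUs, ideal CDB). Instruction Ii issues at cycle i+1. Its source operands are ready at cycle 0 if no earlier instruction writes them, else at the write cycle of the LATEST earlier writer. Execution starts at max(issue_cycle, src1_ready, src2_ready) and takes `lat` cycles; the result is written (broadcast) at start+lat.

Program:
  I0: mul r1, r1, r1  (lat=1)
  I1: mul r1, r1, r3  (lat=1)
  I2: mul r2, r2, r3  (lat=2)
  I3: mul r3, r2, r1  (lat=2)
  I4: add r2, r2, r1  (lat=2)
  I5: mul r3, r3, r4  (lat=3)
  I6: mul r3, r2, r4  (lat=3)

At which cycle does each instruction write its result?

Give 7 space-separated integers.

Answer: 2 3 5 7 7 10 10

Derivation:
I0 mul r1: issue@1 deps=(None,None) exec_start@1 write@2
I1 mul r1: issue@2 deps=(0,None) exec_start@2 write@3
I2 mul r2: issue@3 deps=(None,None) exec_start@3 write@5
I3 mul r3: issue@4 deps=(2,1) exec_start@5 write@7
I4 add r2: issue@5 deps=(2,1) exec_start@5 write@7
I5 mul r3: issue@6 deps=(3,None) exec_start@7 write@10
I6 mul r3: issue@7 deps=(4,None) exec_start@7 write@10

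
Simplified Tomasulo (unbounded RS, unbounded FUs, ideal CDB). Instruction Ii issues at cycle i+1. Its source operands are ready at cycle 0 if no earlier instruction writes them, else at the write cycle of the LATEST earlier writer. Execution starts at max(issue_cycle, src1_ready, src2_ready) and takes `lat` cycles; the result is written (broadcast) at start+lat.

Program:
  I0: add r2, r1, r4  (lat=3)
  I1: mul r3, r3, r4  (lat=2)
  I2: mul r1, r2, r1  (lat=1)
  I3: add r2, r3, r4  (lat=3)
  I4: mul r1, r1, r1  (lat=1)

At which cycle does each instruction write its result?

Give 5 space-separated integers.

Answer: 4 4 5 7 6

Derivation:
I0 add r2: issue@1 deps=(None,None) exec_start@1 write@4
I1 mul r3: issue@2 deps=(None,None) exec_start@2 write@4
I2 mul r1: issue@3 deps=(0,None) exec_start@4 write@5
I3 add r2: issue@4 deps=(1,None) exec_start@4 write@7
I4 mul r1: issue@5 deps=(2,2) exec_start@5 write@6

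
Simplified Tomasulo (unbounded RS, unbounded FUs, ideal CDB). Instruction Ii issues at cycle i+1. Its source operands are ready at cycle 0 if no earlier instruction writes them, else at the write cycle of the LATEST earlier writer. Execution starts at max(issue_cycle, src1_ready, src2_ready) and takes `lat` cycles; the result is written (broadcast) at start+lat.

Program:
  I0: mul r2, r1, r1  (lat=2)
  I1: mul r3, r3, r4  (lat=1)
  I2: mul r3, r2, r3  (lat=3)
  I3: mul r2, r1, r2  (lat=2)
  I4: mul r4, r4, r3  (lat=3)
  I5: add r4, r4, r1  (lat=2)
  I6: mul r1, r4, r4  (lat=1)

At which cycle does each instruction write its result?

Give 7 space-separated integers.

Answer: 3 3 6 6 9 11 12

Derivation:
I0 mul r2: issue@1 deps=(None,None) exec_start@1 write@3
I1 mul r3: issue@2 deps=(None,None) exec_start@2 write@3
I2 mul r3: issue@3 deps=(0,1) exec_start@3 write@6
I3 mul r2: issue@4 deps=(None,0) exec_start@4 write@6
I4 mul r4: issue@5 deps=(None,2) exec_start@6 write@9
I5 add r4: issue@6 deps=(4,None) exec_start@9 write@11
I6 mul r1: issue@7 deps=(5,5) exec_start@11 write@12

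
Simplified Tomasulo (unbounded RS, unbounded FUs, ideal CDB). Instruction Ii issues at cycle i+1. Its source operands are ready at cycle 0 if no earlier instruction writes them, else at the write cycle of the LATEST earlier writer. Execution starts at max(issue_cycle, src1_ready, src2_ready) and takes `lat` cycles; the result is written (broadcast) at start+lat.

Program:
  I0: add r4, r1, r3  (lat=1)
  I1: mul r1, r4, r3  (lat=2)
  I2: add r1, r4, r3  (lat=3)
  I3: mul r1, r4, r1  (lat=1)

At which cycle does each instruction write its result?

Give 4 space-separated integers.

Answer: 2 4 6 7

Derivation:
I0 add r4: issue@1 deps=(None,None) exec_start@1 write@2
I1 mul r1: issue@2 deps=(0,None) exec_start@2 write@4
I2 add r1: issue@3 deps=(0,None) exec_start@3 write@6
I3 mul r1: issue@4 deps=(0,2) exec_start@6 write@7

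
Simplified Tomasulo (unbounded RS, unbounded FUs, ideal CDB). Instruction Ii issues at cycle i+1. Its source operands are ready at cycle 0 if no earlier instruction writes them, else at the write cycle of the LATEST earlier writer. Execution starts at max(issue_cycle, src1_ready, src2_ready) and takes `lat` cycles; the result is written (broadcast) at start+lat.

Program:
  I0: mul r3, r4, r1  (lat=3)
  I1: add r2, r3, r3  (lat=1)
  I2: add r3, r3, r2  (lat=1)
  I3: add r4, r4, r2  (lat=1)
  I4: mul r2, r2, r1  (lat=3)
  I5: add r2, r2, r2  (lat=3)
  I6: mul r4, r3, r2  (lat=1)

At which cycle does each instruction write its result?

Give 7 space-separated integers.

Answer: 4 5 6 6 8 11 12

Derivation:
I0 mul r3: issue@1 deps=(None,None) exec_start@1 write@4
I1 add r2: issue@2 deps=(0,0) exec_start@4 write@5
I2 add r3: issue@3 deps=(0,1) exec_start@5 write@6
I3 add r4: issue@4 deps=(None,1) exec_start@5 write@6
I4 mul r2: issue@5 deps=(1,None) exec_start@5 write@8
I5 add r2: issue@6 deps=(4,4) exec_start@8 write@11
I6 mul r4: issue@7 deps=(2,5) exec_start@11 write@12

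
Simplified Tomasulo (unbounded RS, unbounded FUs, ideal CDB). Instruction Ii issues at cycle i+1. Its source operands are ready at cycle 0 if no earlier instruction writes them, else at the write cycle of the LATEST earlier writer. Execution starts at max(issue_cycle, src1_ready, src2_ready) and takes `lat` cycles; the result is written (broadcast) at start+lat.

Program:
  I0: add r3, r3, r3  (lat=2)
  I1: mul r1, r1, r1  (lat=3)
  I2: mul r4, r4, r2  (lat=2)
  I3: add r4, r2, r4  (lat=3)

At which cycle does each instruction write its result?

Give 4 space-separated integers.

I0 add r3: issue@1 deps=(None,None) exec_start@1 write@3
I1 mul r1: issue@2 deps=(None,None) exec_start@2 write@5
I2 mul r4: issue@3 deps=(None,None) exec_start@3 write@5
I3 add r4: issue@4 deps=(None,2) exec_start@5 write@8

Answer: 3 5 5 8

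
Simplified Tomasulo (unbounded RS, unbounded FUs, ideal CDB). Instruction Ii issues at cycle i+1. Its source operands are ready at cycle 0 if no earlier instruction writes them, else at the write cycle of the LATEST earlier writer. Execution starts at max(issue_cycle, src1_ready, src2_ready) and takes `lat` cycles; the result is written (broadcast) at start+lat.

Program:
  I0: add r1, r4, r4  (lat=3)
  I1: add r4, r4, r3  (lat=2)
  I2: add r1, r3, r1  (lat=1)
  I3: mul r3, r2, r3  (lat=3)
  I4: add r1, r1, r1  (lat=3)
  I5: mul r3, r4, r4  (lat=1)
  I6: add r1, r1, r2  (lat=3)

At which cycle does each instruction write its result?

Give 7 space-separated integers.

I0 add r1: issue@1 deps=(None,None) exec_start@1 write@4
I1 add r4: issue@2 deps=(None,None) exec_start@2 write@4
I2 add r1: issue@3 deps=(None,0) exec_start@4 write@5
I3 mul r3: issue@4 deps=(None,None) exec_start@4 write@7
I4 add r1: issue@5 deps=(2,2) exec_start@5 write@8
I5 mul r3: issue@6 deps=(1,1) exec_start@6 write@7
I6 add r1: issue@7 deps=(4,None) exec_start@8 write@11

Answer: 4 4 5 7 8 7 11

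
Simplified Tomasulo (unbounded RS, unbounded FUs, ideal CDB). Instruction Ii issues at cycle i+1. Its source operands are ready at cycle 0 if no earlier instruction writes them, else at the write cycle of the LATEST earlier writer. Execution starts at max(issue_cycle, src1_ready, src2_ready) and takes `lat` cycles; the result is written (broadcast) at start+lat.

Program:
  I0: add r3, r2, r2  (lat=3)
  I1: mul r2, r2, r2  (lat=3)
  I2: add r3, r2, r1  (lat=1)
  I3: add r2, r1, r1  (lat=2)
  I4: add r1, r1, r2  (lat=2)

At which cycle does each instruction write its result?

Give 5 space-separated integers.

I0 add r3: issue@1 deps=(None,None) exec_start@1 write@4
I1 mul r2: issue@2 deps=(None,None) exec_start@2 write@5
I2 add r3: issue@3 deps=(1,None) exec_start@5 write@6
I3 add r2: issue@4 deps=(None,None) exec_start@4 write@6
I4 add r1: issue@5 deps=(None,3) exec_start@6 write@8

Answer: 4 5 6 6 8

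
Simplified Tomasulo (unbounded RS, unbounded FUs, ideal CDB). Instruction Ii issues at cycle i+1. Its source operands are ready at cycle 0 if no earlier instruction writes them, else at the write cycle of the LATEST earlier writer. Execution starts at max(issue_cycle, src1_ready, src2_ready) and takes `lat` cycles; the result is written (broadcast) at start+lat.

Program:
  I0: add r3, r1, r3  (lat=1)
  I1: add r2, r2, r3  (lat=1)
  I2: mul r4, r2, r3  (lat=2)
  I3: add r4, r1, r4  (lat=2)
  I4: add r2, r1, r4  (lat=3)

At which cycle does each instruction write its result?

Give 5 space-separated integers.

I0 add r3: issue@1 deps=(None,None) exec_start@1 write@2
I1 add r2: issue@2 deps=(None,0) exec_start@2 write@3
I2 mul r4: issue@3 deps=(1,0) exec_start@3 write@5
I3 add r4: issue@4 deps=(None,2) exec_start@5 write@7
I4 add r2: issue@5 deps=(None,3) exec_start@7 write@10

Answer: 2 3 5 7 10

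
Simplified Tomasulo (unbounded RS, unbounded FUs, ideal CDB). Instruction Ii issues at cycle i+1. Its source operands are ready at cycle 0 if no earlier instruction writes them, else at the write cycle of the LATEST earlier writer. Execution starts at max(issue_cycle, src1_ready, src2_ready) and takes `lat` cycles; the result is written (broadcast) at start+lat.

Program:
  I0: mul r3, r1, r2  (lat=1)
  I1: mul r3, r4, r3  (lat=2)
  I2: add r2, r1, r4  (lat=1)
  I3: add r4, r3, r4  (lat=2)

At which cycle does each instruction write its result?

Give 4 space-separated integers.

Answer: 2 4 4 6

Derivation:
I0 mul r3: issue@1 deps=(None,None) exec_start@1 write@2
I1 mul r3: issue@2 deps=(None,0) exec_start@2 write@4
I2 add r2: issue@3 deps=(None,None) exec_start@3 write@4
I3 add r4: issue@4 deps=(1,None) exec_start@4 write@6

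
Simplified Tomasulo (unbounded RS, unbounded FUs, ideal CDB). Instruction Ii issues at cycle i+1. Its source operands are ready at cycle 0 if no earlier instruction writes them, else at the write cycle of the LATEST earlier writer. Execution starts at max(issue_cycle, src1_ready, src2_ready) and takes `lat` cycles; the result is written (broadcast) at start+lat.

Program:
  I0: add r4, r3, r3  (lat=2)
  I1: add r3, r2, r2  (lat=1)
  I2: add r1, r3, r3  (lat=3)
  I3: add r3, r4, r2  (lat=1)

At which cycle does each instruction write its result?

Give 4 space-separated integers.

I0 add r4: issue@1 deps=(None,None) exec_start@1 write@3
I1 add r3: issue@2 deps=(None,None) exec_start@2 write@3
I2 add r1: issue@3 deps=(1,1) exec_start@3 write@6
I3 add r3: issue@4 deps=(0,None) exec_start@4 write@5

Answer: 3 3 6 5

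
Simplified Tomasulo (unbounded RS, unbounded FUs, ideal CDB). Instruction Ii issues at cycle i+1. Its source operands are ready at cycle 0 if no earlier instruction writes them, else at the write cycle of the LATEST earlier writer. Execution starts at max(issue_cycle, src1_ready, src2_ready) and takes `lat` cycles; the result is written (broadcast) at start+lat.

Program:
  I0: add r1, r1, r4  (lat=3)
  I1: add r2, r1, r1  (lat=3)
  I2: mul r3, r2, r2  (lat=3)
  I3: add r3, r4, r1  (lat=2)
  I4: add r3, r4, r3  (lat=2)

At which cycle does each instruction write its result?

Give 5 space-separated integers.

Answer: 4 7 10 6 8

Derivation:
I0 add r1: issue@1 deps=(None,None) exec_start@1 write@4
I1 add r2: issue@2 deps=(0,0) exec_start@4 write@7
I2 mul r3: issue@3 deps=(1,1) exec_start@7 write@10
I3 add r3: issue@4 deps=(None,0) exec_start@4 write@6
I4 add r3: issue@5 deps=(None,3) exec_start@6 write@8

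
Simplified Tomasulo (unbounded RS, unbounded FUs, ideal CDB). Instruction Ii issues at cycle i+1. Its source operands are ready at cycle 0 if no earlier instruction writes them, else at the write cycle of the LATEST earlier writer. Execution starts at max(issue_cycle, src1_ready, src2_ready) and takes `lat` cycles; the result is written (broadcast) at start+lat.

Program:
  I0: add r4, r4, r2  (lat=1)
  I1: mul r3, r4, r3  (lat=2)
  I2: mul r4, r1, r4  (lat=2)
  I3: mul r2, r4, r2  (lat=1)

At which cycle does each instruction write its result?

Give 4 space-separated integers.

I0 add r4: issue@1 deps=(None,None) exec_start@1 write@2
I1 mul r3: issue@2 deps=(0,None) exec_start@2 write@4
I2 mul r4: issue@3 deps=(None,0) exec_start@3 write@5
I3 mul r2: issue@4 deps=(2,None) exec_start@5 write@6

Answer: 2 4 5 6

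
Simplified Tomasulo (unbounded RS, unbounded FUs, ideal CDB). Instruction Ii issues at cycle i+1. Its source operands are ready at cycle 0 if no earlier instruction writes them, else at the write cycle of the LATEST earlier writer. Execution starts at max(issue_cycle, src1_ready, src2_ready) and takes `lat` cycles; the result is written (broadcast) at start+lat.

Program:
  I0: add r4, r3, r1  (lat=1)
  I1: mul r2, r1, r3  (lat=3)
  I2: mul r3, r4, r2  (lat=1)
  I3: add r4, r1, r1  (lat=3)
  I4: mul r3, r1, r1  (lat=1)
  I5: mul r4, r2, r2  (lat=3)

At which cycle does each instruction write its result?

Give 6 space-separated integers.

Answer: 2 5 6 7 6 9

Derivation:
I0 add r4: issue@1 deps=(None,None) exec_start@1 write@2
I1 mul r2: issue@2 deps=(None,None) exec_start@2 write@5
I2 mul r3: issue@3 deps=(0,1) exec_start@5 write@6
I3 add r4: issue@4 deps=(None,None) exec_start@4 write@7
I4 mul r3: issue@5 deps=(None,None) exec_start@5 write@6
I5 mul r4: issue@6 deps=(1,1) exec_start@6 write@9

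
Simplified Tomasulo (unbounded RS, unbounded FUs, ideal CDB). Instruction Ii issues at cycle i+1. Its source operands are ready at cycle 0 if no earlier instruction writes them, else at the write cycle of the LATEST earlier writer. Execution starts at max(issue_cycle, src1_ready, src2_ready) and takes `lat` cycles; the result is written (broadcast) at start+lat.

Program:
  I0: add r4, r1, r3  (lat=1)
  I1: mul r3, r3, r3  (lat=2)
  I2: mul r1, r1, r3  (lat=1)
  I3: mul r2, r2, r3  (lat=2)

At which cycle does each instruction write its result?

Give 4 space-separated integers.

Answer: 2 4 5 6

Derivation:
I0 add r4: issue@1 deps=(None,None) exec_start@1 write@2
I1 mul r3: issue@2 deps=(None,None) exec_start@2 write@4
I2 mul r1: issue@3 deps=(None,1) exec_start@4 write@5
I3 mul r2: issue@4 deps=(None,1) exec_start@4 write@6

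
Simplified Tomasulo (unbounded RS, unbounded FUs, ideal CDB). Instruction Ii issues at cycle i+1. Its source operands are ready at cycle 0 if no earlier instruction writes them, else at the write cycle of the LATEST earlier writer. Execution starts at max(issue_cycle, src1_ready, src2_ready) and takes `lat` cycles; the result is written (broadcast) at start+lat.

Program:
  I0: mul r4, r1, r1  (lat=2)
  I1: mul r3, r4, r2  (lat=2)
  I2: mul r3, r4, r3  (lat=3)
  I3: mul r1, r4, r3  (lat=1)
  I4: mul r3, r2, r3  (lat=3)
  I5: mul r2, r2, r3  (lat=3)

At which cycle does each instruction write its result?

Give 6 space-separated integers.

Answer: 3 5 8 9 11 14

Derivation:
I0 mul r4: issue@1 deps=(None,None) exec_start@1 write@3
I1 mul r3: issue@2 deps=(0,None) exec_start@3 write@5
I2 mul r3: issue@3 deps=(0,1) exec_start@5 write@8
I3 mul r1: issue@4 deps=(0,2) exec_start@8 write@9
I4 mul r3: issue@5 deps=(None,2) exec_start@8 write@11
I5 mul r2: issue@6 deps=(None,4) exec_start@11 write@14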